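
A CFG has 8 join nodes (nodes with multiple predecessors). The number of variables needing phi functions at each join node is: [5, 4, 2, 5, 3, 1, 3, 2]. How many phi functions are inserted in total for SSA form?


Total phi functions = sum of phi functions at each join node
= 5 + 4 + 2 + 5 + 3 + 1 + 3 + 2 = 25

25


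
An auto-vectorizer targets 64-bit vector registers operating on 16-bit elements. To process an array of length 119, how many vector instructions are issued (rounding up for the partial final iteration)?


Width = 64 / 16 = 4 elements per vector op
Iterations = ceil(119 / 4) = 30

30


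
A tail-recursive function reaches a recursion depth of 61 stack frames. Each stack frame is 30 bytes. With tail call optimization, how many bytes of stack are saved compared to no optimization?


Without TCO: 61 * 30 = 1830 bytes
With TCO: reuse 1 frame = 30 bytes
Savings = 1830 - 30 = 1800

1800


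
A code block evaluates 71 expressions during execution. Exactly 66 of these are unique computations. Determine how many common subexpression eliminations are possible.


CSE count = total expressions - unique expressions
= 71 - 66 = 5

5


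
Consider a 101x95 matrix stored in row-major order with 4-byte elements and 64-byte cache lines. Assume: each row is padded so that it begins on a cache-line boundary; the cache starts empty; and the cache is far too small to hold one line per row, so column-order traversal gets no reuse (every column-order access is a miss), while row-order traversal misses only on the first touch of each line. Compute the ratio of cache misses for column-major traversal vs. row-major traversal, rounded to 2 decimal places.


Each row occupies 95 * 4 = 380 bytes and starts on a line boundary, so it spans ceil(380 / 64) = 6 cache lines.
Row-major traversal misses (one per line touched): 101 * ceil(95 * 4 / 64) = 606
Column-major traversal misses (no reuse, every access misses): 101 * 95 = 9595
Ratio = 9595 / 606 = 15.83

15.83


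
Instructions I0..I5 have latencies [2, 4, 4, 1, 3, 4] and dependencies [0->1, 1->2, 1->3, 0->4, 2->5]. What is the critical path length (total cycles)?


Compute longest path through dependency graph: dist(Ik) = max over predecessors of dist + latency(Ik).
dist(I0) = latency 2 = 2
dist(I1) = dist(I0) + 4 = 2 + 4 = 6
dist(I2) = dist(I1) + 4 = 6 + 4 = 10
dist(I3) = dist(I1) + 1 = 6 + 1 = 7
dist(I4) = dist(I0) + 3 = 2 + 3 = 5
dist(I5) = dist(I2) + 4 = 10 + 4 = 14
Critical path = max dist = 14

14


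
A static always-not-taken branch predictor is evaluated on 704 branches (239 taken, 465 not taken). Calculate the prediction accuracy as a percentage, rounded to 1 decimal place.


Predictor: always-not-taken
Correct predictions = 465
Accuracy = 465 / 704 * 100 = 66.1%

66.1


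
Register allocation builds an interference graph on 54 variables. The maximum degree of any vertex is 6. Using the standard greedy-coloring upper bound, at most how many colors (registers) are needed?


Greedy coloring never needs more than (max_degree + 1) colors: when coloring a vertex, at most max_degree neighbors are already colored.
Upper bound = 6 + 1 = 7

7


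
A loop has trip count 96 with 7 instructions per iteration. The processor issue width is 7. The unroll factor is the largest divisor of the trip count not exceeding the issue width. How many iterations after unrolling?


Largest divisor of 96 <= 7 is 6
New iterations = 96 / 6 = 16

16


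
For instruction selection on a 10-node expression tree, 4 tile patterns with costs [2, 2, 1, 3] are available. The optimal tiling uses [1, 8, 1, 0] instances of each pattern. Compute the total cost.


Total cost = sum(count_i * cost_i)
= 1*2 + 8*2 + 1*1 + 0*3
= 19

19


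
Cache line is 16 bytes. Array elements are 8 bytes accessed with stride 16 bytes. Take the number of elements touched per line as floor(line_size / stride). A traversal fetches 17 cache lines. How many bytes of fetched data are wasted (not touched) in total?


Elements per line = floor(16 / 16) = 1
Bytes used per line = 1 * 8 = 8
Wasted per line = 16 - 8 = 8
Total wasted = 8 * 17 = 136

136


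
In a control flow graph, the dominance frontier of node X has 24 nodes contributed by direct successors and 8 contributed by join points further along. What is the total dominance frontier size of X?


DF(X) = direct successor contributions + join point contributions
= 24 + 8 = 32

32


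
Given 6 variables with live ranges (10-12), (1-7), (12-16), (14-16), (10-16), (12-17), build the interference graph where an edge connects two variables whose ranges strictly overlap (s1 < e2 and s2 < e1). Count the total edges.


Check all pairs for overlapping intervals.
Two intervals (s1,e1) and (s2,e2) overlap if s1 < e2 and s2 < e1.
v0 (10-12) vs v1..v5: overlaps v4 -> 1
v1 (1-7) vs v2..v5: overlaps none -> 0
v2 (12-16) vs v3..v5: overlaps v3, v4, v5 -> 3
v3 (14-16) vs v4..v5: overlaps v4, v5 -> 2
v4 (10-16) vs v5: overlaps v5 -> 1
Total overlapping pairs = 1 + 0 + 3 + 2 + 1 = 7

7


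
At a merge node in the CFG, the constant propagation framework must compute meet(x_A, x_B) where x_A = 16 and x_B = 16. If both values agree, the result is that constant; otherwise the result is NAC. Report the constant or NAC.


Meet operation: if both paths give the same constant, result is that constant; if they differ, result is NAC (not-a-constant).
Path A: 16, Path B: 16 -> equal
Result: constant -> 16

16


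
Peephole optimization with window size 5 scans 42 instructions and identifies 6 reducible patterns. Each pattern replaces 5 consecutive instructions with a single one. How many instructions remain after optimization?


Each match removes 4 instructions.
Total removed = 6 * 4 = 24
Remaining = 42 - 24 = 18

18


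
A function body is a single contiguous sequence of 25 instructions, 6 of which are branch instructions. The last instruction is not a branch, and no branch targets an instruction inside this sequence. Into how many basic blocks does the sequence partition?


With no in-sequence branch targets, the leaders are the first instruction plus the instruction after each branch.
Number of basic blocks = branches + 1
= 6 + 1 = 7

7


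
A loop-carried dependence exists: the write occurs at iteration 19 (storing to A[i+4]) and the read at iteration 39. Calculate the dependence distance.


Distance = read iteration - write iteration
= 39 - 19 = 20

20


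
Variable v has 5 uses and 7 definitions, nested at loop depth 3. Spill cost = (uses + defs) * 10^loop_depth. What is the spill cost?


uses + defs = 5 + 7 = 12
10^3 = 1000
Spill cost = 12 * 1000 = 12000

12000


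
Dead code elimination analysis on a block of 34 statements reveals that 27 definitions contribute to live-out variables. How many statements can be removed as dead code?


Dead code = total statements - live definitions
= 34 - 27 = 7

7


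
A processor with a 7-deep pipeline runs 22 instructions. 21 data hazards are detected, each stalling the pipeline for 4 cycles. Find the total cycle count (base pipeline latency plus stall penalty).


Base cycles = 7 + 22 - 1 = 28
Total stalls = 21 * 4 = 84
Total = 28 + 84 = 112

112


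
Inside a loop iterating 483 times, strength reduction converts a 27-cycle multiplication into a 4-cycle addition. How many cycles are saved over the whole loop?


Per-iteration saving = 27 - 4 = 23
Total saved = 483 * 23 = 11109

11109


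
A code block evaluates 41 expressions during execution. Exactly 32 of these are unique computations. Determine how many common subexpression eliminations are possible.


CSE count = total expressions - unique expressions
= 41 - 32 = 9

9


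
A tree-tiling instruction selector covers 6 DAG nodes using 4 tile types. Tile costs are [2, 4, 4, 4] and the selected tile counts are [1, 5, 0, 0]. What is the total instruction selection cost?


Total cost = sum(count_i * cost_i)
= 1*2 + 5*4 + 0*4 + 0*4
= 22

22


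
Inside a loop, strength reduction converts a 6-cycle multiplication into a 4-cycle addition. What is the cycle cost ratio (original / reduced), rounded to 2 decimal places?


Ratio = mult_cost / add_cost = 6 / 4 = 1.5

1.5


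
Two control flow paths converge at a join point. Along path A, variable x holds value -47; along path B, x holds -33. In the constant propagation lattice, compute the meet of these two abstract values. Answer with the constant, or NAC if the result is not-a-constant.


Meet operation: if both paths give the same constant, result is that constant; if they differ, result is NAC (not-a-constant).
Path A: -47, Path B: -33 -> differ
Result: not-a-constant -> NAC

NAC


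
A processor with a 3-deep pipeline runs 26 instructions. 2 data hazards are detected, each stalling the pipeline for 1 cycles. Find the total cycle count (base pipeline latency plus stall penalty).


Base cycles = 3 + 26 - 1 = 28
Total stalls = 2 * 1 = 2
Total = 28 + 2 = 30

30


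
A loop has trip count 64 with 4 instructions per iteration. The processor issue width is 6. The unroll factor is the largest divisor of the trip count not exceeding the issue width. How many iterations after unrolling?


Largest divisor of 64 <= 6 is 4
New iterations = 64 / 4 = 16

16


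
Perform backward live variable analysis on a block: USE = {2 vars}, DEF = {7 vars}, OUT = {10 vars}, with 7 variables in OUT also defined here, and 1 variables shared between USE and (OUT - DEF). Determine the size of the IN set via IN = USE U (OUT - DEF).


OUT - DEF: 10 - 7 = 3
|IN| = |USE| + |OUT - DEF| - |USE ∩ (OUT - DEF)| = 2 + 3 - 1 = 4

4


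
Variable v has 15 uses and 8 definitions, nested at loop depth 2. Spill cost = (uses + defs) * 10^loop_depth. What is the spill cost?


uses + defs = 15 + 8 = 23
10^2 = 100
Spill cost = 23 * 100 = 2300

2300


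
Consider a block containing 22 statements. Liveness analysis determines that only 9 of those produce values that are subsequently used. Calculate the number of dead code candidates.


Dead code = total statements - live definitions
= 22 - 9 = 13

13


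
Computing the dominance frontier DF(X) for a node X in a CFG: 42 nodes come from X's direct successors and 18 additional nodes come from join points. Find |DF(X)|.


DF(X) = direct successor contributions + join point contributions
= 42 + 18 = 60

60


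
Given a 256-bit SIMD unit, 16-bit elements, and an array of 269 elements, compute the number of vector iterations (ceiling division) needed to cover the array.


Width = 256 / 16 = 16 elements per vector op
Iterations = ceil(269 / 16) = 17

17


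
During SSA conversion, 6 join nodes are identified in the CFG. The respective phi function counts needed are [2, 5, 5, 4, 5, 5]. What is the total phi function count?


Total phi functions = sum of phi functions at each join node
= 2 + 5 + 5 + 4 + 5 + 5 = 26

26


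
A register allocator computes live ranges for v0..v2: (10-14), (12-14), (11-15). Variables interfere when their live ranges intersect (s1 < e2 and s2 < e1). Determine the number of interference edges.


Check all pairs for overlapping intervals.
Two intervals (s1,e1) and (s2,e2) overlap if s1 < e2 and s2 < e1.
v0 (10-14) vs v1..v2: overlaps v1, v2 -> 2
v1 (12-14) vs v2: overlaps v2 -> 1
Total overlapping pairs = 2 + 1 = 3

3


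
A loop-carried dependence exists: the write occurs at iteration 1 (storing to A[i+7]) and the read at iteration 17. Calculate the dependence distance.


Distance = read iteration - write iteration
= 17 - 1 = 16

16


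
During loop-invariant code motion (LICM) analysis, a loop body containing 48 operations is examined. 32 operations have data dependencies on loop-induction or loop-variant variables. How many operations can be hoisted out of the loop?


Invariant candidates = total - loop-dependent
= 48 - 32 = 16

16


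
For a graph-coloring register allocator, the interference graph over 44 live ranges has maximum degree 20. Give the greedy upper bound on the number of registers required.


Greedy coloring never needs more than (max_degree + 1) colors: when coloring a vertex, at most max_degree neighbors are already colored.
Upper bound = 20 + 1 = 21

21


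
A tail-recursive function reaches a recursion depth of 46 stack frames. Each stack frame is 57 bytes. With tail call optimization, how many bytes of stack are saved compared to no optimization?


Without TCO: 46 * 57 = 2622 bytes
With TCO: reuse 1 frame = 57 bytes
Savings = 2622 - 57 = 2565

2565


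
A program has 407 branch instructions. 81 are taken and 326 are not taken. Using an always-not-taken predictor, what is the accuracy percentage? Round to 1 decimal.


Predictor: always-not-taken
Correct predictions = 326
Accuracy = 326 / 407 * 100 = 80.1%

80.1


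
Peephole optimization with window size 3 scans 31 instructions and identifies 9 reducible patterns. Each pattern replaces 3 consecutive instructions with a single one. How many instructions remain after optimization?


Each match removes 2 instructions.
Total removed = 9 * 2 = 18
Remaining = 31 - 18 = 13

13


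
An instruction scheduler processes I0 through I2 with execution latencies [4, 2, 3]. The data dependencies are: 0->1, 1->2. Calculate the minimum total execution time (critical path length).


Compute longest path through dependency graph: dist(Ik) = max over predecessors of dist + latency(Ik).
dist(I0) = latency 4 = 4
dist(I1) = dist(I0) + 2 = 4 + 2 = 6
dist(I2) = dist(I1) + 3 = 6 + 3 = 9
Critical path = max dist = 9

9


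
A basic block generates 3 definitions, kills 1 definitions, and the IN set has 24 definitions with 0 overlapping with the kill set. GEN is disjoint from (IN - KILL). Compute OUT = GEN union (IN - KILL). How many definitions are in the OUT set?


IN - KILL: 24 - 0 = 24 surviving definitions
OUT = GEN + surviving = 3 + 24 = 27

27


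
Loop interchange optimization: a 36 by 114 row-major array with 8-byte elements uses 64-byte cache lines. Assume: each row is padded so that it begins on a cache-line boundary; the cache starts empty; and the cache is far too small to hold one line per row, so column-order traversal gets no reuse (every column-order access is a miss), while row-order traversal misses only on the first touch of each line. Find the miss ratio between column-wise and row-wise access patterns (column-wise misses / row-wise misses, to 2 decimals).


Each row occupies 114 * 8 = 912 bytes and starts on a line boundary, so it spans ceil(912 / 64) = 15 cache lines.
Row-major traversal misses (one per line touched): 36 * ceil(114 * 8 / 64) = 540
Column-major traversal misses (no reuse, every access misses): 36 * 114 = 4104
Ratio = 4104 / 540 = 7.6

7.6


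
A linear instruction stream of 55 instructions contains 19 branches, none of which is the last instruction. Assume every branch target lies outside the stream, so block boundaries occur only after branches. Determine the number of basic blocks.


With no in-sequence branch targets, the leaders are the first instruction plus the instruction after each branch.
Number of basic blocks = branches + 1
= 19 + 1 = 20

20


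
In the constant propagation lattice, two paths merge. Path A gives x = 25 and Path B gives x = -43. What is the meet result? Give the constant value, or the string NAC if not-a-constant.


Meet operation: if both paths give the same constant, result is that constant; if they differ, result is NAC (not-a-constant).
Path A: 25, Path B: -43 -> differ
Result: not-a-constant -> NAC

NAC


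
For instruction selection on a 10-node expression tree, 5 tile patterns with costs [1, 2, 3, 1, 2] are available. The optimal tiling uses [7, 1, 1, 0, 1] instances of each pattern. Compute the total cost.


Total cost = sum(count_i * cost_i)
= 7*1 + 1*2 + 1*3 + 0*1 + 1*2
= 14

14


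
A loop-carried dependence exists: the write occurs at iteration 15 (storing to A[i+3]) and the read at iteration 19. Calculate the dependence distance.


Distance = read iteration - write iteration
= 19 - 15 = 4

4


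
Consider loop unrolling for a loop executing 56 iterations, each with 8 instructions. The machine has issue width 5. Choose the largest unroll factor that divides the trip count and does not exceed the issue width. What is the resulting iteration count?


Largest divisor of 56 <= 5 is 4
New iterations = 56 / 4 = 14

14


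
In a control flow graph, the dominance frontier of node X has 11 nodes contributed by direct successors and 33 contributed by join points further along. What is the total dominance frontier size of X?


DF(X) = direct successor contributions + join point contributions
= 11 + 33 = 44

44


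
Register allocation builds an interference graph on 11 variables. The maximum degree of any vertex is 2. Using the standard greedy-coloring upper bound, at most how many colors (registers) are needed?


Greedy coloring never needs more than (max_degree + 1) colors: when coloring a vertex, at most max_degree neighbors are already colored.
Upper bound = 2 + 1 = 3

3


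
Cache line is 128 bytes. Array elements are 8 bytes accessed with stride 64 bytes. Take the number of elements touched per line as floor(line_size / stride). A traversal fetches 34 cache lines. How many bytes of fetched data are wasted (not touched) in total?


Elements per line = floor(128 / 64) = 2
Bytes used per line = 2 * 8 = 16
Wasted per line = 128 - 16 = 112
Total wasted = 112 * 34 = 3808

3808


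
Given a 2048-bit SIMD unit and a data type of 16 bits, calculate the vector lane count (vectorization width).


Width = SIMD bits / data type bits
= 2048 / 16 = 128

128


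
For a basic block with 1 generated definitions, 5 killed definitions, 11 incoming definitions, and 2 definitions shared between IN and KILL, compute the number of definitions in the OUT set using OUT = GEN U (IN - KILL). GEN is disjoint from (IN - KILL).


IN - KILL: 11 - 2 = 9 surviving definitions
OUT = GEN + surviving = 1 + 9 = 10

10


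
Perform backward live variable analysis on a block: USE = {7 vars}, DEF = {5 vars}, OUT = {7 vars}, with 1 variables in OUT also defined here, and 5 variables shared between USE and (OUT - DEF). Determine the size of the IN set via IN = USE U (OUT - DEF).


OUT - DEF: 7 - 1 = 6
|IN| = |USE| + |OUT - DEF| - |USE ∩ (OUT - DEF)| = 7 + 6 - 5 = 8

8


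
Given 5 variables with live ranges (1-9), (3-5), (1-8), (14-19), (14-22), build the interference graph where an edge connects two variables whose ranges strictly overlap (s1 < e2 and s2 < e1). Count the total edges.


Check all pairs for overlapping intervals.
Two intervals (s1,e1) and (s2,e2) overlap if s1 < e2 and s2 < e1.
v0 (1-9) vs v1..v4: overlaps v1, v2 -> 2
v1 (3-5) vs v2..v4: overlaps v2 -> 1
v2 (1-8) vs v3..v4: overlaps none -> 0
v3 (14-19) vs v4: overlaps v4 -> 1
Total overlapping pairs = 2 + 1 + 0 + 1 = 4

4


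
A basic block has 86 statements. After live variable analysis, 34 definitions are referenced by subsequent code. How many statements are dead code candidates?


Dead code = total statements - live definitions
= 86 - 34 = 52

52


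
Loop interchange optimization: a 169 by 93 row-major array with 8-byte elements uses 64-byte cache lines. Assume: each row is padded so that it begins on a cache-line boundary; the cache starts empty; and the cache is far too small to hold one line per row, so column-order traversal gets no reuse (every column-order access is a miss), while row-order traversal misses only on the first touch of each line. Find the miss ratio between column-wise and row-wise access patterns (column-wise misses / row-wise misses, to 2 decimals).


Each row occupies 93 * 8 = 744 bytes and starts on a line boundary, so it spans ceil(744 / 64) = 12 cache lines.
Row-major traversal misses (one per line touched): 169 * ceil(93 * 8 / 64) = 2028
Column-major traversal misses (no reuse, every access misses): 169 * 93 = 15717
Ratio = 15717 / 2028 = 7.75

7.75


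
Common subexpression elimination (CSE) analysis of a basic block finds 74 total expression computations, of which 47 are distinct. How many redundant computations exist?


CSE count = total expressions - unique expressions
= 74 - 47 = 27

27


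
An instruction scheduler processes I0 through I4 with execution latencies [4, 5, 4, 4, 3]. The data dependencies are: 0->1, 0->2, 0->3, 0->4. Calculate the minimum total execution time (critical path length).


Compute longest path through dependency graph: dist(Ik) = max over predecessors of dist + latency(Ik).
dist(I0) = latency 4 = 4
dist(I1) = dist(I0) + 5 = 4 + 5 = 9
dist(I2) = dist(I0) + 4 = 4 + 4 = 8
dist(I3) = dist(I0) + 4 = 4 + 4 = 8
dist(I4) = dist(I0) + 3 = 4 + 3 = 7
Critical path = max dist = 9

9


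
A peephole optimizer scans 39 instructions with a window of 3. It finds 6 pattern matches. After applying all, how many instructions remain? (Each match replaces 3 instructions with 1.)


Each match removes 2 instructions.
Total removed = 6 * 2 = 12
Remaining = 39 - 12 = 27

27


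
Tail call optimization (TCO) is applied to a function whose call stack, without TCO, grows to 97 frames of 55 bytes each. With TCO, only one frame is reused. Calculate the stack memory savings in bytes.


Without TCO: 97 * 55 = 5335 bytes
With TCO: reuse 1 frame = 55 bytes
Savings = 5335 - 55 = 5280

5280


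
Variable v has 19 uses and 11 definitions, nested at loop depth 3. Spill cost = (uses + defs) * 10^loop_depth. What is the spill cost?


uses + defs = 19 + 11 = 30
10^3 = 1000
Spill cost = 30 * 1000 = 30000

30000


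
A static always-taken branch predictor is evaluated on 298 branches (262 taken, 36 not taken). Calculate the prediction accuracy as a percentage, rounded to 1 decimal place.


Predictor: always-taken
Correct predictions = 262
Accuracy = 262 / 298 * 100 = 87.9%

87.9


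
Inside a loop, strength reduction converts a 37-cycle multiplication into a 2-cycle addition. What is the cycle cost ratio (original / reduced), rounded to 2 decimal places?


Ratio = mult_cost / add_cost = 37 / 2 = 18.5

18.5


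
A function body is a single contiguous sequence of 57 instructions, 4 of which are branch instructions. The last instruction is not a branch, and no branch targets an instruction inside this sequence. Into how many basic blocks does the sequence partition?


With no in-sequence branch targets, the leaders are the first instruction plus the instruction after each branch.
Number of basic blocks = branches + 1
= 4 + 1 = 5

5


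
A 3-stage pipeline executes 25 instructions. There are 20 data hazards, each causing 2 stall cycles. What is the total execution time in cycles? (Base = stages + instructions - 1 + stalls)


Base cycles = 3 + 25 - 1 = 27
Total stalls = 20 * 2 = 40
Total = 27 + 40 = 67

67


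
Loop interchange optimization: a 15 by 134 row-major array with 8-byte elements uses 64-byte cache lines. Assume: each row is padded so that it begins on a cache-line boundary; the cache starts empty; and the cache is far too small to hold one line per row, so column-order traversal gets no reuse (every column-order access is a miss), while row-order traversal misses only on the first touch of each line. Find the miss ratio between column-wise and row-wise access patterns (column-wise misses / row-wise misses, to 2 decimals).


Each row occupies 134 * 8 = 1072 bytes and starts on a line boundary, so it spans ceil(1072 / 64) = 17 cache lines.
Row-major traversal misses (one per line touched): 15 * ceil(134 * 8 / 64) = 255
Column-major traversal misses (no reuse, every access misses): 15 * 134 = 2010
Ratio = 2010 / 255 = 7.88

7.88


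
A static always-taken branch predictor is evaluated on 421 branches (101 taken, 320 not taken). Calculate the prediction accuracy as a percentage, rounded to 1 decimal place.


Predictor: always-taken
Correct predictions = 101
Accuracy = 101 / 421 * 100 = 24.0%

24.0


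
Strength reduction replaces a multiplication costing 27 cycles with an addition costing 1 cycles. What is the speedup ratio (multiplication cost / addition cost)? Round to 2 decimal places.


Ratio = mult_cost / add_cost = 27 / 1 = 27.0

27.0


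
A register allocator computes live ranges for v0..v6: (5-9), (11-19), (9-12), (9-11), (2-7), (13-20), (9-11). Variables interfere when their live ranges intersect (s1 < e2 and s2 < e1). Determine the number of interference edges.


Check all pairs for overlapping intervals.
Two intervals (s1,e1) and (s2,e2) overlap if s1 < e2 and s2 < e1.
v0 (5-9) vs v1..v6: overlaps v4 -> 1
v1 (11-19) vs v2..v6: overlaps v2, v5 -> 2
v2 (9-12) vs v3..v6: overlaps v3, v6 -> 2
v3 (9-11) vs v4..v6: overlaps v6 -> 1
v4 (2-7) vs v5..v6: overlaps none -> 0
v5 (13-20) vs v6: overlaps none -> 0
Total overlapping pairs = 1 + 2 + 2 + 1 + 0 + 0 = 6

6


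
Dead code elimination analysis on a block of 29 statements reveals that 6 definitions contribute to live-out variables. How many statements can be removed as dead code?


Dead code = total statements - live definitions
= 29 - 6 = 23

23


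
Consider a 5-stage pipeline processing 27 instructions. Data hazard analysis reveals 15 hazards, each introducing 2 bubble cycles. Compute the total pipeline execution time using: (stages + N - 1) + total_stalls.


Base cycles = 5 + 27 - 1 = 31
Total stalls = 15 * 2 = 30
Total = 31 + 30 = 61

61


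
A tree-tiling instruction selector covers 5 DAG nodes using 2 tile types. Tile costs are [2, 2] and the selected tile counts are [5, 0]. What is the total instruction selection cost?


Total cost = sum(count_i * cost_i)
= 5*2 + 0*2
= 10

10


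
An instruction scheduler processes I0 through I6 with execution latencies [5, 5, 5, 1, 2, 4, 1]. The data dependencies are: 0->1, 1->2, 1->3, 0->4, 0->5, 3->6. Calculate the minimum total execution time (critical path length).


Compute longest path through dependency graph: dist(Ik) = max over predecessors of dist + latency(Ik).
dist(I0) = latency 5 = 5
dist(I1) = dist(I0) + 5 = 5 + 5 = 10
dist(I2) = dist(I1) + 5 = 10 + 5 = 15
dist(I3) = dist(I1) + 1 = 10 + 1 = 11
dist(I4) = dist(I0) + 2 = 5 + 2 = 7
dist(I5) = dist(I0) + 4 = 5 + 4 = 9
dist(I6) = dist(I3) + 1 = 11 + 1 = 12
Critical path = max dist = 15

15


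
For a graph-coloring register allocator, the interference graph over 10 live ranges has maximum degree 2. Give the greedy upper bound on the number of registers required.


Greedy coloring never needs more than (max_degree + 1) colors: when coloring a vertex, at most max_degree neighbors are already colored.
Upper bound = 2 + 1 = 3

3


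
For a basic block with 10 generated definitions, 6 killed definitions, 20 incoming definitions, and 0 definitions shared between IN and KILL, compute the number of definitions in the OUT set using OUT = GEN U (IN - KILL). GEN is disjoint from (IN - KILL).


IN - KILL: 20 - 0 = 20 surviving definitions
OUT = GEN + surviving = 10 + 20 = 30

30


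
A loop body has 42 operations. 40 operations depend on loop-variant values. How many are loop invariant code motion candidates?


Invariant candidates = total - loop-dependent
= 42 - 40 = 2

2


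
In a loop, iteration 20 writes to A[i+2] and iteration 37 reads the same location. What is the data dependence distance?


Distance = read iteration - write iteration
= 37 - 20 = 17

17


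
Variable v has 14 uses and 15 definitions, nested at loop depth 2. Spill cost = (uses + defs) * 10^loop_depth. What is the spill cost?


uses + defs = 14 + 15 = 29
10^2 = 100
Spill cost = 29 * 100 = 2900

2900


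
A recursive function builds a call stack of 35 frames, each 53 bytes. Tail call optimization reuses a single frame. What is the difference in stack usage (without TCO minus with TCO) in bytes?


Without TCO: 35 * 53 = 1855 bytes
With TCO: reuse 1 frame = 53 bytes
Savings = 1855 - 53 = 1802

1802


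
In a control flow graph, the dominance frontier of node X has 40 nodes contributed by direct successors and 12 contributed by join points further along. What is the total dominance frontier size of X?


DF(X) = direct successor contributions + join point contributions
= 40 + 12 = 52

52


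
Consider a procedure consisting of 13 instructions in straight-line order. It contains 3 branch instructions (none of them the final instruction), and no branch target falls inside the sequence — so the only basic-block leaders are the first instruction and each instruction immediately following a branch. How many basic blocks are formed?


With no in-sequence branch targets, the leaders are the first instruction plus the instruction after each branch.
Number of basic blocks = branches + 1
= 3 + 1 = 4

4


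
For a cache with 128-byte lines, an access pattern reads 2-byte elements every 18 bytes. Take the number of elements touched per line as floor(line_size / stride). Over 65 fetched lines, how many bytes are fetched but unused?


Elements per line = floor(128 / 18) = 7
Bytes used per line = 7 * 2 = 14
Wasted per line = 128 - 14 = 114
Total wasted = 114 * 65 = 7410

7410


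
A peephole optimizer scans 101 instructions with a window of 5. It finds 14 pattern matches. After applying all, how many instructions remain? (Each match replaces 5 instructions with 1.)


Each match removes 4 instructions.
Total removed = 14 * 4 = 56
Remaining = 101 - 56 = 45

45


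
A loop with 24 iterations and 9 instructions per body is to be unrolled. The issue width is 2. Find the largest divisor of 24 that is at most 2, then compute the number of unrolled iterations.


Largest divisor of 24 <= 2 is 2
New iterations = 24 / 2 = 12

12


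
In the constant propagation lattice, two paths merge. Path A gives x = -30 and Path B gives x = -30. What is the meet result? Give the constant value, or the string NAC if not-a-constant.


Meet operation: if both paths give the same constant, result is that constant; if they differ, result is NAC (not-a-constant).
Path A: -30, Path B: -30 -> equal
Result: constant -> -30

-30


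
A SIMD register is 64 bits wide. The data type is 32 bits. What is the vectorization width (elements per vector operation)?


Width = SIMD bits / data type bits
= 64 / 32 = 2

2


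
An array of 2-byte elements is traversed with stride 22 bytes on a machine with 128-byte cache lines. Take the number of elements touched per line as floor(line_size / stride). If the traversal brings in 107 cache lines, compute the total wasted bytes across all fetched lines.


Elements per line = floor(128 / 22) = 5
Bytes used per line = 5 * 2 = 10
Wasted per line = 128 - 10 = 118
Total wasted = 118 * 107 = 12626

12626


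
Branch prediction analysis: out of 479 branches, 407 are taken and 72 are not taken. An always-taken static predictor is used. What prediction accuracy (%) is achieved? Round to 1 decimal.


Predictor: always-taken
Correct predictions = 407
Accuracy = 407 / 479 * 100 = 85.0%

85.0


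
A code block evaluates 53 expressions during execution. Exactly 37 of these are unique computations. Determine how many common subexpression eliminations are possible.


CSE count = total expressions - unique expressions
= 53 - 37 = 16

16


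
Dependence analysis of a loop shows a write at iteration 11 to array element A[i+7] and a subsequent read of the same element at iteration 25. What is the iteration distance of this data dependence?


Distance = read iteration - write iteration
= 25 - 11 = 14

14


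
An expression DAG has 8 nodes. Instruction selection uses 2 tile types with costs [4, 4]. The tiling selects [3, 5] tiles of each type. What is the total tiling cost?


Total cost = sum(count_i * cost_i)
= 3*4 + 5*4
= 32

32


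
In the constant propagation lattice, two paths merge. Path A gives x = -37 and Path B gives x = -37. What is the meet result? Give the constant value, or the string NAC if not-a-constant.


Meet operation: if both paths give the same constant, result is that constant; if they differ, result is NAC (not-a-constant).
Path A: -37, Path B: -37 -> equal
Result: constant -> -37

-37


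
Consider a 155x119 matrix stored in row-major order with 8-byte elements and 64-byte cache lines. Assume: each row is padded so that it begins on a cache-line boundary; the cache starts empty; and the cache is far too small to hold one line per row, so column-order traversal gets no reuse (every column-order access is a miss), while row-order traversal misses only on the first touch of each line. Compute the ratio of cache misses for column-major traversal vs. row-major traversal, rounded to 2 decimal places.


Each row occupies 119 * 8 = 952 bytes and starts on a line boundary, so it spans ceil(952 / 64) = 15 cache lines.
Row-major traversal misses (one per line touched): 155 * ceil(119 * 8 / 64) = 2325
Column-major traversal misses (no reuse, every access misses): 155 * 119 = 18445
Ratio = 18445 / 2325 = 7.93

7.93


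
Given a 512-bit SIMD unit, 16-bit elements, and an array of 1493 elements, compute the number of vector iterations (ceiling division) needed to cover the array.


Width = 512 / 16 = 32 elements per vector op
Iterations = ceil(1493 / 32) = 47

47


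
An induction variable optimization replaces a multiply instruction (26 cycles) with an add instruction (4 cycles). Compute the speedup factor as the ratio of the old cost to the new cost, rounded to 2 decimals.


Ratio = mult_cost / add_cost = 26 / 4 = 6.5

6.5


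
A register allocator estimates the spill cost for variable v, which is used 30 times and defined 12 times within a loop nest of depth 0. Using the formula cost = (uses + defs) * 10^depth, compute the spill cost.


uses + defs = 30 + 12 = 42
10^0 = 1
Spill cost = 42 * 1 = 42

42


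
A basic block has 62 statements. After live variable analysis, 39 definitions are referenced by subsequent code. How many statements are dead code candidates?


Dead code = total statements - live definitions
= 62 - 39 = 23

23


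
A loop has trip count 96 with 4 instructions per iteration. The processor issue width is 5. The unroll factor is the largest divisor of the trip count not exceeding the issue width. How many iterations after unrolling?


Largest divisor of 96 <= 5 is 4
New iterations = 96 / 4 = 24

24


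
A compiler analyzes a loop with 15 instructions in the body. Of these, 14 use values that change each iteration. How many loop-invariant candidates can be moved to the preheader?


Invariant candidates = total - loop-dependent
= 15 - 14 = 1

1


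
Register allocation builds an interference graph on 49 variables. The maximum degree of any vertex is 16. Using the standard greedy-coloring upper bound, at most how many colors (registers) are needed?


Greedy coloring never needs more than (max_degree + 1) colors: when coloring a vertex, at most max_degree neighbors are already colored.
Upper bound = 16 + 1 = 17

17


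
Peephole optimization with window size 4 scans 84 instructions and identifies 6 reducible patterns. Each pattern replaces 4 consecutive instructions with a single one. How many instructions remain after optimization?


Each match removes 3 instructions.
Total removed = 6 * 3 = 18
Remaining = 84 - 18 = 66

66


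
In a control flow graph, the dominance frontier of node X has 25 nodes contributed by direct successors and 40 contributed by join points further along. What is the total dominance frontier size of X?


DF(X) = direct successor contributions + join point contributions
= 25 + 40 = 65

65


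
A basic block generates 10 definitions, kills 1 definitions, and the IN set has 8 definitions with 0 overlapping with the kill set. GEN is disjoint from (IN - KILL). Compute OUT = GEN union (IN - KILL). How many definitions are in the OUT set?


IN - KILL: 8 - 0 = 8 surviving definitions
OUT = GEN + surviving = 10 + 8 = 18

18


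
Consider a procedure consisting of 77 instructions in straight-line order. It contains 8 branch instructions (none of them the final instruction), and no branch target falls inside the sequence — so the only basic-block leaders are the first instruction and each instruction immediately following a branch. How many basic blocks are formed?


With no in-sequence branch targets, the leaders are the first instruction plus the instruction after each branch.
Number of basic blocks = branches + 1
= 8 + 1 = 9

9


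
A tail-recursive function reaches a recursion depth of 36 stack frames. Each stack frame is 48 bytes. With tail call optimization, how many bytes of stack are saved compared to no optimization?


Without TCO: 36 * 48 = 1728 bytes
With TCO: reuse 1 frame = 48 bytes
Savings = 1728 - 48 = 1680

1680


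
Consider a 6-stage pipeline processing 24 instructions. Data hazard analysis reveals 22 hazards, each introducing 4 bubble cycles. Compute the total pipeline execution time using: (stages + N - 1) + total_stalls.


Base cycles = 6 + 24 - 1 = 29
Total stalls = 22 * 4 = 88
Total = 29 + 88 = 117

117


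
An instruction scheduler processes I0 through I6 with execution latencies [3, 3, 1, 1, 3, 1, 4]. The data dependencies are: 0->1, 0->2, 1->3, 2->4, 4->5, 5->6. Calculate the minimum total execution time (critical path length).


Compute longest path through dependency graph: dist(Ik) = max over predecessors of dist + latency(Ik).
dist(I0) = latency 3 = 3
dist(I1) = dist(I0) + 3 = 3 + 3 = 6
dist(I2) = dist(I0) + 1 = 3 + 1 = 4
dist(I3) = dist(I1) + 1 = 6 + 1 = 7
dist(I4) = dist(I2) + 3 = 4 + 3 = 7
dist(I5) = dist(I4) + 1 = 7 + 1 = 8
dist(I6) = dist(I5) + 4 = 8 + 4 = 12
Critical path = max dist = 12

12


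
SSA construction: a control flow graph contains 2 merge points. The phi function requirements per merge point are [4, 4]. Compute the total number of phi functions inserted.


Total phi functions = sum of phi functions at each join node
= 4 + 4 = 8

8


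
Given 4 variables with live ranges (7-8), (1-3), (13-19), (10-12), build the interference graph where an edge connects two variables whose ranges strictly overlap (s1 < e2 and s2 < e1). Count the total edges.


Check all pairs for overlapping intervals.
Two intervals (s1,e1) and (s2,e2) overlap if s1 < e2 and s2 < e1.
v0 (7-8) vs v1..v3: overlaps none -> 0
v1 (1-3) vs v2..v3: overlaps none -> 0
v2 (13-19) vs v3: overlaps none -> 0
Total overlapping pairs = 0 + 0 + 0 = 0

0


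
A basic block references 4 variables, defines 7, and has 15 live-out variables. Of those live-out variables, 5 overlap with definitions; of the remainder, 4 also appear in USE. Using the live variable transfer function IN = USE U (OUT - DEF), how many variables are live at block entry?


OUT - DEF: 15 - 5 = 10
|IN| = |USE| + |OUT - DEF| - |USE ∩ (OUT - DEF)| = 4 + 10 - 4 = 10

10


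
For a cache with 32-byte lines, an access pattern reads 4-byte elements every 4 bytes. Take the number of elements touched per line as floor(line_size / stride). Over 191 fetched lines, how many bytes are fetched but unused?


Elements per line = floor(32 / 4) = 8
Bytes used per line = 8 * 4 = 32
Wasted per line = 32 - 32 = 0
Total wasted = 0 * 191 = 0

0


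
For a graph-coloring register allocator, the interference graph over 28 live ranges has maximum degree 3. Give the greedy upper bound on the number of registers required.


Greedy coloring never needs more than (max_degree + 1) colors: when coloring a vertex, at most max_degree neighbors are already colored.
Upper bound = 3 + 1 = 4

4


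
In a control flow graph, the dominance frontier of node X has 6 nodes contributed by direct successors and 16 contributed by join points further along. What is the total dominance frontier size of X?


DF(X) = direct successor contributions + join point contributions
= 6 + 16 = 22

22


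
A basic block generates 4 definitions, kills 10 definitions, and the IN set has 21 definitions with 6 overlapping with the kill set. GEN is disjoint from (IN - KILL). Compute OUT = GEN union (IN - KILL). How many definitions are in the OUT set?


IN - KILL: 21 - 6 = 15 surviving definitions
OUT = GEN + surviving = 4 + 15 = 19

19
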